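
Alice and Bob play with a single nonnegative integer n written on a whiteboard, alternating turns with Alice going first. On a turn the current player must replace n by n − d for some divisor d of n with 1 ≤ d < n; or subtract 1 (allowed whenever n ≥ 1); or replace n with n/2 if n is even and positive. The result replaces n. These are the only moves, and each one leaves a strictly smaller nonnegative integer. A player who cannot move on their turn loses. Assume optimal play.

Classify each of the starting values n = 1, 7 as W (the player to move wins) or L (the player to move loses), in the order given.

1: W, 7: L

Positions with no move are L. A position that does have a move is losing for the player to move precisely when every available move leads to a winning position for the opponent. Fill in the labels:
n=0: no move → L
n=1: W (go to 0, an L position)
n=2: L (sole option 1(W) is W)
n=3: W (go to 2, an L position)
n=4: W (go to 2, an L position)
n=5: L (sole option 4(W) is W)
n=6: W (go to 5, an L position)
n=7: L (sole option 6(W) is W)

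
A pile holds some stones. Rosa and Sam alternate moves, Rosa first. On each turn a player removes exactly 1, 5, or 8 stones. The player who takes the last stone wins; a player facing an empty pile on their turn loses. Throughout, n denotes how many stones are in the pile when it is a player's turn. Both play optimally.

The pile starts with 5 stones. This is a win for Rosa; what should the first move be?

Remove 1, leaving 4.

Use the standard recursion: the mover loses at a terminal position; elsewhere, the mover wins exactly when some move hands the opponent an L position.
n=0: no move → L
n=1: →0(L), so W
n=2: →1(W) only, which is W, so L
n=3: →2(L), so W
n=4: →3(W) only, which is W, so L
n=5: →4(L), so W
From 5, the L positions reachable in one move are: 4, 0. Any move reaching one of these is winning.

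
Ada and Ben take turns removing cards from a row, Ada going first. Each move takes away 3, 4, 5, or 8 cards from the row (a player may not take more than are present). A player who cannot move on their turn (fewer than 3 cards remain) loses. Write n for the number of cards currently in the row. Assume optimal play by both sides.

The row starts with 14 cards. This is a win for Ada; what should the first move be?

Remove 3, leaving 11.

Compute win/loss labels from the base case upward. A position with no move is L. Any other position is W if it can reach an L in one move, else L.
n=0: no move → L
n=1: no move → L
n=2: no move → L
n=3: can move to 0, which is L ⇒ W
n=4: can move to 1, which is L ⇒ W
n=5: can move to 2, which is L ⇒ W
n=6: can move to 2, which is L ⇒ W
n=7: can move to 2, which is L ⇒ W
n=8: can move to 0, which is L ⇒ W
n=9: can move to 1, which is L ⇒ W
n=10: can move to 2, which is L ⇒ W
n=11: moves to 8(W), 7(W), 6(W), 3(W); every one is W ⇒ L
n=12: moves to 9(W), 8(W), 7(W), 4(W); every one is W ⇒ L
n=13: moves to 10(W), 9(W), 8(W), 5(W); every one is W ⇒ L
n=14: can move to 11, which is L ⇒ W
From 14, the L positions reachable in one move are: 11.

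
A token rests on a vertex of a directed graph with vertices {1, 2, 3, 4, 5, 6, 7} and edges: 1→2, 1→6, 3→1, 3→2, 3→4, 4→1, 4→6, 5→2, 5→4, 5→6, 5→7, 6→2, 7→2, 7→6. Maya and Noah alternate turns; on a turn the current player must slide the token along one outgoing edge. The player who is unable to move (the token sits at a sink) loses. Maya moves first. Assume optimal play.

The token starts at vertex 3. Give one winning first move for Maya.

Move to 4.

Label each position W (a win for the player to move) or L (a loss). A position with no legal move is L; any other position is W exactly when some move reaches an L, and L when every move reaches a W.
Every edge goes from a vertex to one that appears earlier in the order 2, 6, 7, 1, 4, 3, 5, so processing vertices in that order labels each vertex after all of its successors.
2: no outgoing edge → L
6: can move to 2, which is L ⇒ W
7: can move to 2, which is L ⇒ W
1: can move to 2, which is L ⇒ W
4: moves to 1(W), 6(W); every one is W ⇒ L
3: can move to 4, which is L ⇒ W
5: can move to 4, which is L ⇒ W
From 3, the L positions reachable in one move are: 4, 2. Any move reaching one of these is winning.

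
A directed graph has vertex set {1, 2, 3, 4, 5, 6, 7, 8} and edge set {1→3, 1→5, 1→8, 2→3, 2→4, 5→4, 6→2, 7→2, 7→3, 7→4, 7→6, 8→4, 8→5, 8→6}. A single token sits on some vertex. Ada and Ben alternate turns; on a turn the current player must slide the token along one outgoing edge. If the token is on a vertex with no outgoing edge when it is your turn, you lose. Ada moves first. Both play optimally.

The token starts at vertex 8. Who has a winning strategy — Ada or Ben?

Classify positions by backward induction: terminal positions (no move available) are L. From any other position, the mover wins iff some move reaches an L.
Every edge goes from a vertex to one that appears earlier in the order 3, 4, 5, 2, 6, 8, 1, 7, so processing vertices in that order labels each vertex after all of its successors.
3: no outgoing edge → L
4: no outgoing edge → L
5: reaches L-position 4 → W
2: reaches L-position 4 → W
6: only reaches 2(W), which is W → L
8: reaches L-position 6 → W
1: reaches L-position 3 → W
7: reaches L-position 6 → W
From 8 Ada can move to 6, reaching an L position.

Ada wins.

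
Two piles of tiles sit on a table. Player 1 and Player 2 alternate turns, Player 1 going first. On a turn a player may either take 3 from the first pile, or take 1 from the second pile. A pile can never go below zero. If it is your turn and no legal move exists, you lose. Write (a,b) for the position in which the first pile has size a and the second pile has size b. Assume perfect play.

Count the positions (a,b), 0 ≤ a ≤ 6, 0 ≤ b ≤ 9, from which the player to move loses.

35

Label each position W (a win for the player to move) or L (a loss). A position with no legal move is L; any other position is W exactly when some move reaches an L, and L when every move reaches a W.
Every move lowers a or b (never raises either), so fill the grid row by row in increasing a, and left to right within a row: each cell's successors are then already labelled.
      b=0  b=1  b=2  b=3  b=4  b=5  b=6  b=7  b=8  b=9
a=0:    L    W    L    W    L    W    L    W    L    W
a=1:    L    W    L    W    L    W    L    W    L    W
a=2:    L    W    L    W    L    W    L    W    L    W
a=3:    W    L    W    L    W    L    W    L    W    L
a=4:    W    L    W    L    W    L    W    L    W    L
a=5:    W    L    W    L    W    L    W    L    W    L
a=6:    L    W    L    W    L    W    L    W    L    W
Cells with no legal move (terminal, hence L): (0,0), (1,0), (2,0).
The remaining L cells, each justified by listing all of its moves:
(0,2): L (sole option (0,1)(W) is W)
(0,4): L (sole option (0,3)(W) is W)
(0,6): L (sole option (0,5)(W) is W)
(0,8): L (sole option (0,7)(W) is W)
(1,2): L (sole option (1,1)(W) is W)
(1,4): L (sole option (1,3)(W) is W)
(1,6): L (sole option (1,5)(W) is W)
(1,8): L (sole option (1,7)(W) is W)
(2,2): L (sole option (2,1)(W) is W)
(2,4): L (sole option (2,3)(W) is W)
(2,6): L (sole option (2,5)(W) is W)
(2,8): L (sole option (2,7)(W) is W)
(3,1): L (options (0,1)(W), (3,0)(W) are all W)
(3,3): L (options (0,3)(W), (3,2)(W) are all W)
(3,5): L (options (0,5)(W), (3,4)(W) are all W)
(3,7): L (options (0,7)(W), (3,6)(W) are all W)
(3,9): L (options (0,9)(W), (3,8)(W) are all W)
(4,1): L (options (1,1)(W), (4,0)(W) are all W)
(4,3): L (options (1,3)(W), (4,2)(W) are all W)
(4,5): L (options (1,5)(W), (4,4)(W) are all W)
(4,7): L (options (1,7)(W), (4,6)(W) are all W)
(4,9): L (options (1,9)(W), (4,8)(W) are all W)
(5,1): L (options (2,1)(W), (5,0)(W) are all W)
(5,3): L (options (2,3)(W), (5,2)(W) are all W)
(5,5): L (options (2,5)(W), (5,4)(W) are all W)
(5,7): L (options (2,7)(W), (5,6)(W) are all W)
(5,9): L (options (2,9)(W), (5,8)(W) are all W)
(6,0): L (sole option (3,0)(W) is W)
(6,2): L (options (3,2)(W), (6,1)(W) are all W)
(6,4): L (options (3,4)(W), (6,3)(W) are all W)
(6,6): L (options (3,6)(W), (6,5)(W) are all W)
(6,8): L (options (3,8)(W), (6,7)(W) are all W)
Every other cell has at least one move into one of the L cells above, so it is W.
L cells per row: a=0: 5, a=1: 5, a=2: 5, a=3: 5, a=4: 5, a=5: 5, a=6: 5; total 35.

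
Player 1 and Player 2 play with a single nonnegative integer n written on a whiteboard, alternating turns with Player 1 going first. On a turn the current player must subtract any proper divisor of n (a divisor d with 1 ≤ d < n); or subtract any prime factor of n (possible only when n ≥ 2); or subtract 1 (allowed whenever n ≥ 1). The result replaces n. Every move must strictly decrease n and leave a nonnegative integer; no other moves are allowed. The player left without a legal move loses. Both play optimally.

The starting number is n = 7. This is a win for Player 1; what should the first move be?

Move to 0.

Classify positions by backward induction: terminal positions (no move available) are L. From any other position, the mover wins iff some move reaches an L.
n=0: no move → L
n=1: reaches L-position 0 → W
n=2: reaches L-position 0 → W
n=3: reaches L-position 0 → W
n=4: only reaches 2(W), 3(W), all W → L
n=5: reaches L-position 0 → W
n=6: reaches L-position 4 → W
n=7: reaches L-position 0 → W
From 7, the L positions reachable in one move are: 0.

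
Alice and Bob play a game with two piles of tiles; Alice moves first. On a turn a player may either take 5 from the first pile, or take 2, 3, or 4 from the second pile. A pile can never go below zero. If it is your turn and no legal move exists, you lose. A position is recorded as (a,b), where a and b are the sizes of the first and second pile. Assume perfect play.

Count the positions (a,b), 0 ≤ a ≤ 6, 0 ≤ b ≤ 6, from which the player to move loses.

19

Work bottom-up. With no move the player to move loses. Otherwise the position is W if at least one move leads to an L position for the opponent, and L if every move leads to a W.
Every move lowers a or b (never raises either), so fill the grid row by row in increasing a, and left to right within a row: each cell's successors are then already labelled.
      b=0  b=1  b=2  b=3  b=4  b=5  b=6
a=0:    L    L    W    W    W    W    L
a=1:    L    L    W    W    W    W    L
a=2:    L    L    W    W    W    W    L
a=3:    L    L    W    W    W    W    L
a=4:    L    L    W    W    W    W    L
a=5:    W    W    L    L    W    W    W
a=6:    W    W    L    L    W    W    W
Cells with no legal move (terminal, hence L): (0,0), (0,1), (1,0), (1,1), (2,0), (2,1), (3,0), (3,1), (4,0), (4,1).
The remaining L cells, each justified by listing all of its moves:
(0,6): →(0,4)(W), (0,3)(W), (0,2)(W) — all W, so L
(1,6): →(1,4)(W), (1,3)(W), (1,2)(W) — all W, so L
(2,6): →(2,4)(W), (2,3)(W), (2,2)(W) — all W, so L
(3,6): →(3,4)(W), (3,3)(W), (3,2)(W) — all W, so L
(4,6): →(4,4)(W), (4,3)(W), (4,2)(W) — all W, so L
(5,2): →(0,2)(W), (5,0)(W) — all W, so L
(5,3): →(0,3)(W), (5,1)(W), (5,0)(W) — all W, so L
(6,2): →(1,2)(W), (6,0)(W) — all W, so L
(6,3): →(1,3)(W), (6,1)(W), (6,0)(W) — all W, so L
Every other cell has at least one move into one of the L cells above, so it is W.
L cells per row: a=0: 3, a=1: 3, a=2: 3, a=3: 3, a=4: 3, a=5: 2, a=6: 2; total 19.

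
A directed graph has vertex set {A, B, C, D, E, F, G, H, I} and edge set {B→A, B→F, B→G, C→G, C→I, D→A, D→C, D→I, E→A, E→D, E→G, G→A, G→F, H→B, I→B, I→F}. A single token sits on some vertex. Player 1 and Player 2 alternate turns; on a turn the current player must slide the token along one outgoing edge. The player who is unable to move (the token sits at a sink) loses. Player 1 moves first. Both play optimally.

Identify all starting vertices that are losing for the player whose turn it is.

A, C, F, H

Work bottom-up. With no move the player to move loses. Otherwise the position is W if at least one move leads to an L position for the opponent, and L if every move leads to a W.
Every edge goes from a vertex to one that appears earlier in the order F, A, G, B, I, C, D, H, E, so processing vertices in that order labels each vertex after all of its successors.
F: no outgoing edge → L
A: no outgoing edge → L
G: can move to A, which is L ⇒ W
B: can move to A, which is L ⇒ W
I: can move to F, which is L ⇒ W
C: moves to I(W), G(W); every one is W ⇒ L
D: can move to C, which is L ⇒ W
H: the only move is to B(W), a W ⇒ L
E: can move to A, which is L ⇒ W
The losing starting vertices are exactly the entries labelled L in this table (4 of them).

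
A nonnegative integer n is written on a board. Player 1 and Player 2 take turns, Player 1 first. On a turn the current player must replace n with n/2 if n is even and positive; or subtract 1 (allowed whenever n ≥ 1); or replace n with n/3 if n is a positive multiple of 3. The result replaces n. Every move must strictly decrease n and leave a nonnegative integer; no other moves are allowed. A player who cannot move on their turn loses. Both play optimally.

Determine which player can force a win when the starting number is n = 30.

Player 2 wins.

Positions with no move are L. A position that does have a move is losing for the player to move precisely when every available move leads to a winning position for the opponent. Fill in the labels:
n=0: no move → L
n=1: reaches L-position 0 → W
n=2: only reaches 1(W), which is W → L
n=3: reaches L-position 2 → W
n=4: reaches L-position 2 → W
n=5: only reaches 4(W), which is W → L
n=6: reaches L-position 2 → W
n=7: only reaches 6(W), which is W → L
n=8: reaches L-position 7 → W
n=9: only reaches 3(W), 8(W), all W → L
n=10: reaches L-position 5 → W
n=11: only reaches 10(W), which is W → L
n=12: reaches L-position 11 → W
n=13: only reaches 12(W), which is W → L
n=14: reaches L-position 7 → W
n=15: reaches L-position 5 → W
n=16: only reaches 8(W), 15(W), all W → L
n=17: reaches L-position 16 → W
n=18: reaches L-position 9 → W
n=19: only reaches 18(W), which is W → L
n=20: reaches L-position 19 → W
n=21: reaches L-position 7 → W
n=22: reaches L-position 11 → W
n=23: only reaches 22(W), which is W → L
n=24: reaches L-position 23 → W
n=25: only reaches 24(W), which is W → L
n=26: reaches L-position 13 → W
n=27: reaches L-position 9 → W
n=28: only reaches 14(W), 27(W), all W → L
n=29: reaches L-position 28 → W
n=30: only reaches 10(W), 15(W), 29(W), all W → L
Every move from 30 reaches a W position, so the mover loses.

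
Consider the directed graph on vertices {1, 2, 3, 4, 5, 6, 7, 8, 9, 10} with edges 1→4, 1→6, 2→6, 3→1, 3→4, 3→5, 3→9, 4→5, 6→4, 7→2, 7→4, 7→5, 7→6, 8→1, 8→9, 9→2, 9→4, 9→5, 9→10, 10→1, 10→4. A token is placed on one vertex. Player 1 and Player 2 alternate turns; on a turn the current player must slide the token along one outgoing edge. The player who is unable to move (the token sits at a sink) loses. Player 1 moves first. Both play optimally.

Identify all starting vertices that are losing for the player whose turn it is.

Positions with no move are L. A position that does have a move is losing for the player to move precisely when every available move leads to a winning position for the opponent. Fill in the labels:
Every edge goes from a vertex to one that appears earlier in the order 5, 4, 6, 1, 10, 2, 9, 7, 3, 8, so processing vertices in that order labels each vertex after all of its successors.
5: no outgoing edge → L
4: W (go to 5, an L position)
6: L (sole option 4(W) is W)
1: W (go to 6, an L position)
10: L (options 1(W), 4(W) are all W)
2: W (go to 6, an L position)
9: W (go to 10, an L position)
7: W (go to 6, an L position)
3: W (go to 5, an L position)
8: L (options 9(W), 1(W) are all W)
Reading off the rows marked L gives the requested list; there are 4 such vertices.

5, 6, 8, 10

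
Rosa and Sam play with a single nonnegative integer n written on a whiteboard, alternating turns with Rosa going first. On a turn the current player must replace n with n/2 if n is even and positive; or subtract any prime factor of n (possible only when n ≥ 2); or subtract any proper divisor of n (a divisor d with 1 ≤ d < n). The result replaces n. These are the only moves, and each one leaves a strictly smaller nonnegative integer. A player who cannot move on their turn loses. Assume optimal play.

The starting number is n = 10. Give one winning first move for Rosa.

Positions with no move are L. A position that does have a move is losing for the player to move precisely when every available move leads to a winning position for the opponent. Fill in the labels:
n=0: no move → L
n=1: no move → L
n=2: reaches L-position 0 → W
n=3: reaches L-position 0 → W
n=4: only reaches 2(W), 3(W), all W → L
n=5: reaches L-position 0 → W
n=6: reaches L-position 4 → W
n=7: reaches L-position 0 → W
n=8: reaches L-position 4 → W
n=9: only reaches 6(W), 8(W), all W → L
n=10: reaches L-position 9 → W
From 10, the L positions reachable in one move are: 9.

Move to 9.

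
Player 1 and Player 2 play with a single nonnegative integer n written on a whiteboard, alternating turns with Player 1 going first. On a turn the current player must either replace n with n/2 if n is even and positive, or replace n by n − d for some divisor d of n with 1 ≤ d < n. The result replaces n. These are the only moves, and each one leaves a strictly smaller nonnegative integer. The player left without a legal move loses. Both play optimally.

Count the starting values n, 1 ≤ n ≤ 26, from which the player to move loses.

Build the W/L table. Terminal = L. A non-terminal position is W if it has a move to some L; otherwise it is L.
n=0: no move → L
n=1: no move → L
n=2: →1(L), so W
n=3: →2(W) only, which is W, so L
n=4: →3(L), so W
n=5: →4(W) only, which is W, so L
n=6: →3(L), so W
n=7: →6(W) only, which is W, so L
n=8: →7(L), so W
n=9: →6(W), 8(W) — all W, so L
n=10: →5(L), so W
n=11: →10(W) only, which is W, so L
n=12: →9(L), so W
n=13: →12(W) only, which is W, so L
n=14: →7(L), so W
n=15: →10(W), 12(W), 14(W) — all W, so L
n=16: →15(L), so W
n=17: →16(W) only, which is W, so L
n=18: →9(L), so W
n=19: →18(W) only, which is W, so L
n=20: →15(L), so W
n=21: →14(W), 18(W), 20(W) — all W, so L
n=22: →11(L), so W
n=23: →22(W) only, which is W, so L
n=24: →21(L), so W
n=25: →20(W), 24(W) — all W, so L
n=26: →13(L), so W
L entries with 1 ≤ n ≤ 26 (n=0 is outside the asked range and is not counted): n = 1, 3, 5, 7, 9, 11, 13, 15, 17, 19, 21, 23, 25; that makes 13.

13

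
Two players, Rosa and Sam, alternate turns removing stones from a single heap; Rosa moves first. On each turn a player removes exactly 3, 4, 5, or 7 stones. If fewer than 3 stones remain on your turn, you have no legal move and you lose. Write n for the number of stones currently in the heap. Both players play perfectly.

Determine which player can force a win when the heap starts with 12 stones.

Positions with no move are L. A position that does have a move is losing for the player to move precisely when every available move leads to a winning position for the opponent. Fill in the labels:
n=0: no move → L
n=1: no move → L
n=2: no move → L
n=3: can move to 0, which is L ⇒ W
n=4: can move to 1, which is L ⇒ W
n=5: can move to 2, which is L ⇒ W
n=6: can move to 2, which is L ⇒ W
n=7: can move to 2, which is L ⇒ W
n=8: can move to 1, which is L ⇒ W
n=9: can move to 2, which is L ⇒ W
n=10: moves to 7(W), 6(W), 5(W), 3(W); every one is W ⇒ L
n=11: moves to 8(W), 7(W), 6(W), 4(W); every one is W ⇒ L
n=12: moves to 9(W), 8(W), 7(W), 5(W); every one is W ⇒ L
The starting position 12 is L: whatever Rosa does, the opponent receives a W position.

Sam wins.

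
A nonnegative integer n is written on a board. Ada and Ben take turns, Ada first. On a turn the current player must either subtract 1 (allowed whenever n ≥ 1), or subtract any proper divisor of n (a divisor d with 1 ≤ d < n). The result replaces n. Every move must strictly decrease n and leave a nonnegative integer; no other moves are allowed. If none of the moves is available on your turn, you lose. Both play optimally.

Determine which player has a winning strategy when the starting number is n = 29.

Ben wins.

Compute win/loss labels from the base case upward. A position with no move is L. Any other position is W if it can reach an L in one move, else L.
n=0: no move → L
n=1: can move to 0, which is L ⇒ W
n=2: the only move is to 1(W), a W ⇒ L
n=3: can move to 2, which is L ⇒ W
n=4: can move to 2, which is L ⇒ W
n=5: the only move is to 4(W), a W ⇒ L
n=6: can move to 5, which is L ⇒ W
n=7: the only move is to 6(W), a W ⇒ L
n=8: can move to 7, which is L ⇒ W
n=9: moves to 6(W), 8(W); every one is W ⇒ L
n=10: can move to 5, which is L ⇒ W
n=11: the only move is to 10(W), a W ⇒ L
n=12: can move to 9, which is L ⇒ W
n=13: the only move is to 12(W), a W ⇒ L
n=14: can move to 7, which is L ⇒ W
n=15: moves to 10(W), 12(W), 14(W); every one is W ⇒ L
n=16: can move to 15, which is L ⇒ W
n=17: the only move is to 16(W), a W ⇒ L
n=18: can move to 9, which is L ⇒ W
n=19: the only move is to 18(W), a W ⇒ L
n=20: can move to 15, which is L ⇒ W
n=21: moves to 14(W), 18(W), 20(W); every one is W ⇒ L
n=22: can move to 11, which is L ⇒ W
n=23: the only move is to 22(W), a W ⇒ L
n=24: can move to 21, which is L ⇒ W
n=25: moves to 20(W), 24(W); every one is W ⇒ L
n=26: can move to 13, which is L ⇒ W
n=27: moves to 18(W), 24(W), 26(W); every one is W ⇒ L
n=28: can move to 21, which is L ⇒ W
n=29: the only move is to 28(W), a W ⇒ L
Every move from 29 reaches a W position, so the mover loses.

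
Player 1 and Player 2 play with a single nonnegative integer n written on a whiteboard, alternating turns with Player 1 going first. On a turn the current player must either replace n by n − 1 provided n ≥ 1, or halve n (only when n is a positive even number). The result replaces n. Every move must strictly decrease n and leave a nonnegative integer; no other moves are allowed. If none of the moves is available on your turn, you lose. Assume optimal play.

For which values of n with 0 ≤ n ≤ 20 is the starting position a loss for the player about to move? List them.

Build the W/L table. Terminal = L. A non-terminal position is W if it has a move to some L; otherwise it is L.
n=0: no move → L
n=1: →0(L), so W
n=2: →1(W) only, which is W, so L
n=3: →2(L), so W
n=4: →2(L), so W
n=5: →4(W) only, which is W, so L
n=6: →5(L), so W
n=7: →6(W) only, which is W, so L
n=8: →7(L), so W
n=9: →8(W) only, which is W, so L
n=10: →5(L), so W
n=11: →10(W) only, which is W, so L
n=12: →11(L), so W
n=13: →12(W) only, which is W, so L
n=14: →7(L), so W
n=15: →14(W) only, which is W, so L
n=16: →15(L), so W
n=17: →16(W) only, which is W, so L
n=18: →9(L), so W
n=19: →18(W) only, which is W, so L
n=20: →19(L), so W
The losing starting values of n are exactly the entries labelled L in this table (10 of them).

0, 2, 5, 7, 9, 11, 13, 15, 17, 19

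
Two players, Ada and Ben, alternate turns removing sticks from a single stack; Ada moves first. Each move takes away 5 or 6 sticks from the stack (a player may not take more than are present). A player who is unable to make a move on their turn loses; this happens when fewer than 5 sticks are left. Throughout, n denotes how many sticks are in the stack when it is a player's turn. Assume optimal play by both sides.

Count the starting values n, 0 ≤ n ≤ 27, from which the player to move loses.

Use the standard recursion: the mover loses at a terminal position; elsewhere, the mover wins exactly when some move hands the opponent an L position.
n=0: no move → L
n=1: no move → L
n=2: no move → L
n=3: no move → L
n=4: no move → L
n=5: can move to 0, which is L ⇒ W
n=6: can move to 1, which is L ⇒ W
n=7: can move to 2, which is L ⇒ W
n=8: can move to 3, which is L ⇒ W
n=9: can move to 4, which is L ⇒ W
n=10: can move to 4, which is L ⇒ W
n=11: moves to 6(W), 5(W); every one is W ⇒ L
n=12: moves to 7(W), 6(W); every one is W ⇒ L
n=13: moves to 8(W), 7(W); every one is W ⇒ L
n=14: moves to 9(W), 8(W); every one is W ⇒ L
n=15: moves to 10(W), 9(W); every one is W ⇒ L
n=16: can move to 11, which is L ⇒ W
n=17: can move to 12, which is L ⇒ W
n=18: can move to 13, which is L ⇒ W
n=19: can move to 14, which is L ⇒ W
n=20: can move to 15, which is L ⇒ W
n=21: can move to 15, which is L ⇒ W
n=22: moves to 17(W), 16(W); every one is W ⇒ L
n=23: moves to 18(W), 17(W); every one is W ⇒ L
n=24: moves to 19(W), 18(W); every one is W ⇒ L
n=25: moves to 20(W), 19(W); every one is W ⇒ L
n=26: moves to 21(W), 20(W); every one is W ⇒ L
n=27: can move to 22, which is L ⇒ W
L entries with 0 ≤ n ≤ 27: n = 0, 1, 2, 3, 4, 11, 12, 13, 14, 15, 22, 23, 24, 25, 26; that makes 15.

15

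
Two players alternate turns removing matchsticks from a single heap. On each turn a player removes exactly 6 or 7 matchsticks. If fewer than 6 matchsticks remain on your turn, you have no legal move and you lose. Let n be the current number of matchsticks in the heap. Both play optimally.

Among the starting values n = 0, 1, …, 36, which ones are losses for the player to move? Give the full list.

Use the standard recursion: the mover loses at a terminal position; elsewhere, the mover wins exactly when some move hands the opponent an L position.
n=0: no move → L
n=1: no move → L
n=2: no move → L
n=3: no move → L
n=4: no move → L
n=5: no move → L
n=6: W (go to 0, an L position)
n=7: W (go to 1, an L position)
n=8: W (go to 2, an L position)
n=9: W (go to 3, an L position)
n=10: W (go to 4, an L position)
n=11: W (go to 5, an L position)
n=12: W (go to 5, an L position)
n=13: L (options 7(W), 6(W) are all W)
n=14: L (options 8(W), 7(W) are all W)
n=15: L (options 9(W), 8(W) are all W)
n=16: L (options 10(W), 9(W) are all W)
n=17: L (options 11(W), 10(W) are all W)
n=18: L (options 12(W), 11(W) are all W)
n=19: W (go to 13, an L position)
n=20: W (go to 14, an L position)
n=21: W (go to 15, an L position)
n=22: W (go to 16, an L position)
n=23: W (go to 17, an L position)
n=24: W (go to 18, an L position)
n=25: W (go to 18, an L position)
n=26: L (options 20(W), 19(W) are all W)
n=27: L (options 21(W), 20(W) are all W)
n=28: L (options 22(W), 21(W) are all W)
n=29: L (options 23(W), 22(W) are all W)
n=30: L (options 24(W), 23(W) are all W)
n=31: L (options 25(W), 24(W) are all W)
n=32: W (go to 26, an L position)
n=33: W (go to 27, an L position)
n=34: W (go to 28, an L position)
n=35: W (go to 29, an L position)
n=36: W (go to 30, an L position)
The losing starting values of n are exactly the entries labelled L in this table (18 of them).

0, 1, 2, 3, 4, 5, 13, 14, 15, 16, 17, 18, 26, 27, 28, 29, 30, 31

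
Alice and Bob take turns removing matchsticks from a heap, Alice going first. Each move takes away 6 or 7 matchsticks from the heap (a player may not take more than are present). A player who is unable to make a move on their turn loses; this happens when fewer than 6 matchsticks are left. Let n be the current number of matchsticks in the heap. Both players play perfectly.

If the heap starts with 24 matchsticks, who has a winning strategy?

Alice wins.

Positions with no move are L. A position that does have a move is losing for the player to move precisely when every available move leads to a winning position for the opponent. Fill in the labels:
n=0: no move → L
n=1: no move → L
n=2: no move → L
n=3: no move → L
n=4: no move → L
n=5: no move → L
n=6: can move to 0, which is L ⇒ W
n=7: can move to 1, which is L ⇒ W
n=8: can move to 2, which is L ⇒ W
n=9: can move to 3, which is L ⇒ W
n=10: can move to 4, which is L ⇒ W
n=11: can move to 5, which is L ⇒ W
n=12: can move to 5, which is L ⇒ W
n=13: moves to 7(W), 6(W); every one is W ⇒ L
n=14: moves to 8(W), 7(W); every one is W ⇒ L
n=15: moves to 9(W), 8(W); every one is W ⇒ L
n=16: moves to 10(W), 9(W); every one is W ⇒ L
n=17: moves to 11(W), 10(W); every one is W ⇒ L
n=18: moves to 12(W), 11(W); every one is W ⇒ L
n=19: can move to 13, which is L ⇒ W
n=20: can move to 14, which is L ⇒ W
n=21: can move to 15, which is L ⇒ W
n=22: can move to 16, which is L ⇒ W
n=23: can move to 17, which is L ⇒ W
n=24: can move to 18, which is L ⇒ W
From 24 Alice can remove 6, leaving 18, reaching an L position.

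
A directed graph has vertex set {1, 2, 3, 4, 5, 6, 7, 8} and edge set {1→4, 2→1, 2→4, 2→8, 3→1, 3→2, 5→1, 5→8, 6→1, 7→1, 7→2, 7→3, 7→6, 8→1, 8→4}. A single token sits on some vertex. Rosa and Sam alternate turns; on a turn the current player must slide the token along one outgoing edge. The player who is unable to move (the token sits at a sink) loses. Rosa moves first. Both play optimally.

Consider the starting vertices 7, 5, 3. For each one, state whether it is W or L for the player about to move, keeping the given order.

Positions with no move are L. A position that does have a move is losing for the player to move precisely when every available move leads to a winning position for the opponent. Fill in the labels:
Every edge goes from a vertex to one that appears earlier in the order 4, 1, 8, 2, 6, 3, 7, 5, so processing vertices in that order labels each vertex after all of its successors.
4: no outgoing edge → L
1: →4(L), so W
8: →4(L), so W
2: →4(L), so W
6: →1(W) only, which is W, so L
3: →2(W), 1(W) — all W, so L
7: →3(L), so W
5: →8(W), 1(W) — all W, so L

7: W, 5: L, 3: L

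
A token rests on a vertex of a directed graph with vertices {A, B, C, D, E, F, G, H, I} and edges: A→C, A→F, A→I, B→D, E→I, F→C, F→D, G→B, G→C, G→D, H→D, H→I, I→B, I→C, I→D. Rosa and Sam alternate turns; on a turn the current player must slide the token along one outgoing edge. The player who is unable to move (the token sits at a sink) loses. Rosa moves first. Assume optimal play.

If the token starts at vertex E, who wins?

Build the W/L table. Terminal = L. A non-terminal position is W if it has a move to some L; otherwise it is L.
Every edge goes from a vertex to one that appears earlier in the order C, D, B, G, I, F, H, E, A, so processing vertices in that order labels each vertex after all of its successors.
C: no outgoing edge → L
D: no outgoing edge → L
B: can move to D, which is L ⇒ W
G: can move to D, which is L ⇒ W
I: can move to D, which is L ⇒ W
F: can move to D, which is L ⇒ W
H: can move to D, which is L ⇒ W
E: the only move is to I(W), a W ⇒ L
A: can move to C, which is L ⇒ W
The starting position E is L: whatever Rosa does, the opponent receives a W position.

Sam wins.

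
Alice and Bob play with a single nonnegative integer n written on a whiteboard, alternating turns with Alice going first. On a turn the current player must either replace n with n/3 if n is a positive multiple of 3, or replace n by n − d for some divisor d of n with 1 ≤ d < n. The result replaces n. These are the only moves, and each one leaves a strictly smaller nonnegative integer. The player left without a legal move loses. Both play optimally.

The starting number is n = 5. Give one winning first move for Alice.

Use the standard recursion: the mover loses at a terminal position; elsewhere, the mover wins exactly when some move hands the opponent an L position.
n=0: no move → L
n=1: no move → L
n=2: →1(L), so W
n=3: →1(L), so W
n=4: →2(W), 3(W) — all W, so L
n=5: →4(L), so W
From 5, the L positions reachable in one move are: 4.

Move to 4.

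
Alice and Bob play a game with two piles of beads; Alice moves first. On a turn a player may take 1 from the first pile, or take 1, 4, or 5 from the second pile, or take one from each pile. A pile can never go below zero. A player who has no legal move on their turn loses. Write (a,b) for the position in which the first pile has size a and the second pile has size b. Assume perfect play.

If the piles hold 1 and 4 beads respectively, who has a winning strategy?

Bob wins.

Label each position W (a win for the player to move) or L (a loss). A position with no legal move is L; any other position is W exactly when some move reaches an L, and L when every move reaches a W.
No move ever increases a pile, so every position that can arise here has a ≤ 1 and b ≤ 4; it is enough to label the cells with 0 ≤ a ≤ 1 and 0 ≤ b ≤ 4.
Every move lowers a or b (never raises either), so fill the grid row by row in increasing a, and left to right within a row: each cell's successors are then already labelled.
      b=0  b=1  b=2  b=3  b=4
a=0:    L    W    L    W    W
a=1:    W    W    W    W    L
Cells with no legal move (terminal, hence L): (0,0).
The remaining L cells, each justified by listing all of its moves:
(0,2): only reaches (0,1)(W), which is W → L
(1,4): only reaches (0,4)(W), (1,3)(W), (1,0)(W), (0,3)(W), all W → L
Every other cell has at least one move into one of the L cells above, so it is W.
The starting position (1,4) is L: whatever Alice does, the opponent receives a W position.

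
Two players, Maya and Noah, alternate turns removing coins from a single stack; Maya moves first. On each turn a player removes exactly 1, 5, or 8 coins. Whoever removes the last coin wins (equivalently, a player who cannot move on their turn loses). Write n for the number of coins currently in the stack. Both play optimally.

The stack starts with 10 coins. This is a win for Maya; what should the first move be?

Positions with no move are L. A position that does have a move is losing for the player to move precisely when every available move leads to a winning position for the opponent. Fill in the labels:
n=0: no move → L
n=1: →0(L), so W
n=2: →1(W) only, which is W, so L
n=3: →2(L), so W
n=4: →3(W) only, which is W, so L
n=5: →4(L), so W
n=6: →5(W), 1(W) — all W, so L
n=7: →6(L), so W
n=8: →0(L), so W
n=9: →4(L), so W
n=10: →2(L), so W
From 10, the L positions reachable in one move are: 2.

Remove 8, leaving 2.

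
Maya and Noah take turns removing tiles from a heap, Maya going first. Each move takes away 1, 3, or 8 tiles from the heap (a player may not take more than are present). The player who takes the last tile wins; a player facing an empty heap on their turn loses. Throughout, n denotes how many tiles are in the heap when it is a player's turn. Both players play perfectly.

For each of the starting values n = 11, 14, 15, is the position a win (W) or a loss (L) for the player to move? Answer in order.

11: L, 14: W, 15: L

Build the W/L table. Terminal = L. A non-terminal position is W if it has a move to some L; otherwise it is L.
n=0: no move → L
n=1: reaches L-position 0 → W
n=2: only reaches 1(W), which is W → L
n=3: reaches L-position 2 → W
n=4: only reaches 3(W), 1(W), all W → L
n=5: reaches L-position 4 → W
n=6: only reaches 5(W), 3(W), all W → L
n=7: reaches L-position 6 → W
n=8: reaches L-position 0 → W
n=9: reaches L-position 6 → W
n=10: reaches L-position 2 → W
n=11: only reaches 10(W), 8(W), 3(W), all W → L
n=12: reaches L-position 11 → W
n=13: only reaches 12(W), 10(W), 5(W), all W → L
n=14: reaches L-position 13 → W
n=15: only reaches 14(W), 12(W), 7(W), all W → L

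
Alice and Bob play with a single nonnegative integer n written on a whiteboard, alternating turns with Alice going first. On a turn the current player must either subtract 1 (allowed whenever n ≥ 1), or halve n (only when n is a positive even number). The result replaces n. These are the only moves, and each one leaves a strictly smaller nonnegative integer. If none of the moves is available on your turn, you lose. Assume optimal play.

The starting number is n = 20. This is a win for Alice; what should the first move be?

Move to 19.

Work bottom-up. With no move the player to move loses. Otherwise the position is W if at least one move leads to an L position for the opponent, and L if every move leads to a W.
n=0: no move → L
n=1: reaches L-position 0 → W
n=2: only reaches 1(W), which is W → L
n=3: reaches L-position 2 → W
n=4: reaches L-position 2 → W
n=5: only reaches 4(W), which is W → L
n=6: reaches L-position 5 → W
n=7: only reaches 6(W), which is W → L
n=8: reaches L-position 7 → W
n=9: only reaches 8(W), which is W → L
n=10: reaches L-position 5 → W
n=11: only reaches 10(W), which is W → L
n=12: reaches L-position 11 → W
n=13: only reaches 12(W), which is W → L
n=14: reaches L-position 7 → W
n=15: only reaches 14(W), which is W → L
n=16: reaches L-position 15 → W
n=17: only reaches 16(W), which is W → L
n=18: reaches L-position 9 → W
n=19: only reaches 18(W), which is W → L
n=20: reaches L-position 19 → W
From 20, the L positions reachable in one move are: 19.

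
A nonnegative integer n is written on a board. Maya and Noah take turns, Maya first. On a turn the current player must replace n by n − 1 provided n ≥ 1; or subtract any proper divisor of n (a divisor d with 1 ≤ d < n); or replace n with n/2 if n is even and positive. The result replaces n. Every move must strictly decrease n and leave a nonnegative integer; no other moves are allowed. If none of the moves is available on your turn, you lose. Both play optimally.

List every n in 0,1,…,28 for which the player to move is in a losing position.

0, 2, 5, 7, 9, 11, 13, 15, 17, 19, 21, 23, 25, 27

Use the standard recursion: the mover loses at a terminal position; elsewhere, the mover wins exactly when some move hands the opponent an L position.
n=0: no move → L
n=1: reaches L-position 0 → W
n=2: only reaches 1(W), which is W → L
n=3: reaches L-position 2 → W
n=4: reaches L-position 2 → W
n=5: only reaches 4(W), which is W → L
n=6: reaches L-position 5 → W
n=7: only reaches 6(W), which is W → L
n=8: reaches L-position 7 → W
n=9: only reaches 6(W), 8(W), all W → L
n=10: reaches L-position 5 → W
n=11: only reaches 10(W), which is W → L
n=12: reaches L-position 9 → W
n=13: only reaches 12(W), which is W → L
n=14: reaches L-position 7 → W
n=15: only reaches 10(W), 12(W), 14(W), all W → L
n=16: reaches L-position 15 → W
n=17: only reaches 16(W), which is W → L
n=18: reaches L-position 9 → W
n=19: only reaches 18(W), which is W → L
n=20: reaches L-position 15 → W
n=21: only reaches 14(W), 18(W), 20(W), all W → L
n=22: reaches L-position 11 → W
n=23: only reaches 22(W), which is W → L
n=24: reaches L-position 21 → W
n=25: only reaches 20(W), 24(W), all W → L
n=26: reaches L-position 13 → W
n=27: only reaches 18(W), 24(W), 26(W), all W → L
n=28: reaches L-position 21 → W
The losing starting values of n are exactly the entries labelled L in this table (14 of them).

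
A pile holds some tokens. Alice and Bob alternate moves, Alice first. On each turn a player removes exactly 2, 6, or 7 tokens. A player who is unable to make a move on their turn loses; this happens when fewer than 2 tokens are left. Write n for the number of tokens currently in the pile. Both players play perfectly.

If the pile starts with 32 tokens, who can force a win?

Classify positions by backward induction: terminal positions (no move available) are L. From any other position, the mover wins iff some move reaches an L.
n=0: no move → L
n=1: no move → L
n=2: can move to 0, which is L ⇒ W
n=3: can move to 1, which is L ⇒ W
n=4: the only move is to 2(W), a W ⇒ L
n=5: the only move is to 3(W), a W ⇒ L
n=6: can move to 4, which is L ⇒ W
n=7: can move to 5, which is L ⇒ W
n=8: can move to 1, which is L ⇒ W
n=9: moves to 7(W), 3(W), 2(W); every one is W ⇒ L
n=10: can move to 4, which is L ⇒ W
n=11: can move to 9, which is L ⇒ W
n=12: can move to 5, which is L ⇒ W
n=13: moves to 11(W), 7(W), 6(W); every one is W ⇒ L
n=14: moves to 12(W), 8(W), 7(W); every one is W ⇒ L
n=15: can move to 13, which is L ⇒ W
n=16: can move to 14, which is L ⇒ W
n=17: moves to 15(W), 11(W), 10(W); every one is W ⇒ L
n=18: moves to 16(W), 12(W), 11(W); every one is W ⇒ L
n=19: can move to 17, which is L ⇒ W
n=20: can move to 18, which is L ⇒ W
n=21: can move to 14, which is L ⇒ W
n=22: moves to 20(W), 16(W), 15(W); every one is W ⇒ L
n=23: can move to 17, which is L ⇒ W
n=24: can move to 22, which is L ⇒ W
n=25: can move to 18, which is L ⇒ W
n=26: moves to 24(W), 20(W), 19(W); every one is W ⇒ L
n=27: moves to 25(W), 21(W), 20(W); every one is W ⇒ L
n=28: can move to 26, which is L ⇒ W
n=29: can move to 27, which is L ⇒ W
n=30: moves to 28(W), 24(W), 23(W); every one is W ⇒ L
n=31: moves to 29(W), 25(W), 24(W); every one is W ⇒ L
n=32: can move to 30, which is L ⇒ W
From 32 Alice can remove 2, leaving 30, reaching an L position.

Alice wins.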